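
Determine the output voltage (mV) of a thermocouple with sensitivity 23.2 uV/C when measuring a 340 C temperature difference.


The thermocouple output V = sensitivity * dT.
V = 23.2 uV/C * 340 C
V = 7888.0 uV
V = 7.888 mV

7.888 mV


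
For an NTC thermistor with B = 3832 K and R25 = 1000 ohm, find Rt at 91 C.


NTC thermistor equation: Rt = R25 * exp(B * (1/T - 1/T25)).
T in Kelvin: 364.15 K, T25 = 298.15 K
1/T - 1/T25 = 1/364.15 - 1/298.15 = -0.0006079
B * (1/T - 1/T25) = 3832 * -0.0006079 = -2.3295
Rt = 1000 * exp(-2.3295) = 97.3 ohm

97.3 ohm


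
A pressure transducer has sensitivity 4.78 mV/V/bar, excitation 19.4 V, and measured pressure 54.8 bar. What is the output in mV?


Output = sensitivity * Vex * P.
Vout = 4.78 * 19.4 * 54.8
Vout = 92.732 * 54.8
Vout = 5081.71 mV

5081.71 mV


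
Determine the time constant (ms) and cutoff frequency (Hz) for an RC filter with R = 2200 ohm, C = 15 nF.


Time constant: tau = R * C.
tau = 2200 * 1.50e-08 = 3.3e-05 s
tau = 0.033 ms
Cutoff frequency: fc = 1 / (2*pi*R*C).
fc = 1 / (2*pi*3.3e-05) = 4822.88 Hz

tau = 0.033 ms, fc = 4822.88 Hz


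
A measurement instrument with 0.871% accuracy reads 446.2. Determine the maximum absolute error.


Absolute error = (accuracy% / 100) * reading.
Error = (0.871 / 100) * 446.2
Error = 0.00871 * 446.2
Error = 3.8864

3.8864


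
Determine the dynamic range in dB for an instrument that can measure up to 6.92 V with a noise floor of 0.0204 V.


Dynamic range = 20 * log10(Vmax / Vnoise).
DR = 20 * log10(6.92 / 0.0204)
DR = 20 * log10(339.22)
DR = 50.61 dB

50.61 dB


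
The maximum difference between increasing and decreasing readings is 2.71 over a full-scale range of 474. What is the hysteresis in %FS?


Hysteresis = (max difference / full scale) * 100%.
H = (2.71 / 474) * 100
H = 0.572 %FS

0.572 %FS


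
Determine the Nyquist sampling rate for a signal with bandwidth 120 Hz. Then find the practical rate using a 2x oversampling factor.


By Nyquist theorem, fs_min = 2 * fmax.
fs_min = 2 * 120 = 240 Hz
Practical rate = 2 * fs_min = 2 * 240 = 480 Hz

fs_min = 240 Hz, fs_practical = 480 Hz


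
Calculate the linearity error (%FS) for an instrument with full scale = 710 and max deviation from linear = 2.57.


Linearity error = (max deviation / full scale) * 100%.
Linearity = (2.57 / 710) * 100
Linearity = 0.362 %FS

0.362 %FS


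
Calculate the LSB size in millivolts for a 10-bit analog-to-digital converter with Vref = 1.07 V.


The resolution (LSB) of an ADC is Vref / 2^n.
LSB = 1.07 / 2^10
LSB = 1.07 / 1024
LSB = 0.00104492 V = 1.04492188 mV

1.04492188 mV


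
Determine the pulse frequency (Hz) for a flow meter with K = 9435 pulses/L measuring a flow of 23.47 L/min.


Frequency = K * Q / 60 (converting L/min to L/s).
f = 9435 * 23.47 / 60
f = 221439.45 / 60
f = 3690.66 Hz

3690.66 Hz


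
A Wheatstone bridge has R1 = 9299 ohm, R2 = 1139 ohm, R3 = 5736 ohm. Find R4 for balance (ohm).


At balance: R1*R4 = R2*R3, so R4 = R2*R3/R1.
R4 = 1139 * 5736 / 9299
R4 = 6533304 / 9299
R4 = 702.58 ohm

702.58 ohm


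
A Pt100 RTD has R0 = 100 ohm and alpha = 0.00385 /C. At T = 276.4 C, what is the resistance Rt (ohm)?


The RTD equation: Rt = R0 * (1 + alpha * T).
Rt = 100 * (1 + 0.00385 * 276.4)
Rt = 100 * (1 + 1.06414)
Rt = 100 * 2.06414
Rt = 206.414 ohm

206.414 ohm


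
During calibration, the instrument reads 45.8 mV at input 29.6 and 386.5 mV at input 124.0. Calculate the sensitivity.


Sensitivity = (y2 - y1) / (x2 - x1).
S = (386.5 - 45.8) / (124.0 - 29.6)
S = 340.7 / 94.4
S = 3.6091 mV/unit

3.6091 mV/unit


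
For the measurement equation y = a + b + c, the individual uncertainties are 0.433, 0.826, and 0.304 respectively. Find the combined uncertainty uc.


For a sum of independent quantities, uc = sqrt(u1^2 + u2^2 + u3^2).
uc = sqrt(0.433^2 + 0.826^2 + 0.304^2)
uc = sqrt(0.187489 + 0.682276 + 0.092416)
uc = 0.9809

0.9809


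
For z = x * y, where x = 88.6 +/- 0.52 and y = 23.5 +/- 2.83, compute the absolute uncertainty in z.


For a product z = x*y, the relative uncertainty is:
uz/z = sqrt((ux/x)^2 + (uy/y)^2)
Relative uncertainties: ux/x = 0.52/88.6 = 0.005869
uy/y = 2.83/23.5 = 0.120426
z = 88.6 * 23.5 = 2082.1
uz = 2082.1 * sqrt(0.005869^2 + 0.120426^2) = 251.036

251.036


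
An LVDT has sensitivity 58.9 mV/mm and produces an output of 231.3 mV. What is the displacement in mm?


Displacement = Vout / sensitivity.
d = 231.3 / 58.9
d = 3.927 mm

3.927 mm


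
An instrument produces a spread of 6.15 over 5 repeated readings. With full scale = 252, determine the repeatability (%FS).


Repeatability = (spread / full scale) * 100%.
R = (6.15 / 252) * 100
R = 2.44 %FS

2.44 %FS


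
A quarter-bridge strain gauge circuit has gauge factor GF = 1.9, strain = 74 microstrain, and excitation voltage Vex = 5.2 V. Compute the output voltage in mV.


Quarter bridge output: Vout = (GF * epsilon * Vex) / 4.
Vout = (1.9 * 74e-6 * 5.2) / 4
Vout = 0.00073112 / 4 V
Vout = 0.00018278 V = 0.1828 mV

0.1828 mV


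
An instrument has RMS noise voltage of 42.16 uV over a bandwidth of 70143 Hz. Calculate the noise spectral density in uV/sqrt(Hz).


Noise spectral density = Vrms / sqrt(BW).
NSD = 42.16 / sqrt(70143)
NSD = 42.16 / 264.8452
NSD = 0.1592 uV/sqrt(Hz)

0.1592 uV/sqrt(Hz)


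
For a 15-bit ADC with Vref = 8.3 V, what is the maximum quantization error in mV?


The maximum quantization error is +/- LSB/2.
LSB = Vref / 2^n = 8.3 / 32768 = 0.0002533 V
Max error = LSB / 2 = 0.0002533 / 2 = 0.00012665 V
Max error = 0.1266 mV

0.1266 mV


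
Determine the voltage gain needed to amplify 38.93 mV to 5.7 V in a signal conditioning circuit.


Gain = Vout / Vin (converting to same units).
G = 5.7 V / 38.93 mV
G = 5700.0 mV / 38.93 mV
G = 146.42

146.42


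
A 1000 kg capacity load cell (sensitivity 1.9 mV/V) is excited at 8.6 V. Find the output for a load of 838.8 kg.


Vout = rated_output * Vex * (load / capacity).
Vout = 1.9 * 8.6 * (838.8 / 1000)
Vout = 1.9 * 8.6 * 0.8388
Vout = 13.706 mV

13.706 mV


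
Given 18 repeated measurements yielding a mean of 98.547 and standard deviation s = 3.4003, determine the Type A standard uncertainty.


The standard uncertainty for Type A evaluation is u = s / sqrt(n).
u = 3.4003 / sqrt(18)
u = 3.4003 / 4.2426
u = 0.8015

0.8015


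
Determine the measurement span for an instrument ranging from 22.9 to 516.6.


Span = upper range - lower range.
Span = 516.6 - (22.9)
Span = 493.7

493.7


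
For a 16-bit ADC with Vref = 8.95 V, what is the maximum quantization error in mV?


The maximum quantization error is +/- LSB/2.
LSB = Vref / 2^n = 8.95 / 65536 = 0.00013657 V
Max error = LSB / 2 = 0.00013657 / 2 = 6.828e-05 V
Max error = 0.0683 mV

0.0683 mV


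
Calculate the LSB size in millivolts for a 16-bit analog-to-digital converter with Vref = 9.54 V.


The resolution (LSB) of an ADC is Vref / 2^n.
LSB = 9.54 / 2^16
LSB = 9.54 / 65536
LSB = 0.00014557 V = 0.14556885 mV

0.14556885 mV


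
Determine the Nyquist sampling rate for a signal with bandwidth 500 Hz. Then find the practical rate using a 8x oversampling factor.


By Nyquist theorem, fs_min = 2 * fmax.
fs_min = 2 * 500 = 1000 Hz
Practical rate = 8 * fs_min = 8 * 1000 = 8000 Hz

fs_min = 1000 Hz, fs_practical = 8000 Hz


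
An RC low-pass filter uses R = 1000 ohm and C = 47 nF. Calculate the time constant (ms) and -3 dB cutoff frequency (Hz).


Time constant: tau = R * C.
tau = 1000 * 4.70e-08 = 4.7e-05 s
tau = 0.047 ms
Cutoff frequency: fc = 1 / (2*pi*R*C).
fc = 1 / (2*pi*4.7e-05) = 3386.28 Hz

tau = 0.047 ms, fc = 3386.28 Hz


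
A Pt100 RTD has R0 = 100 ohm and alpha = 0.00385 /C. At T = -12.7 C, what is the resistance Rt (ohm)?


The RTD equation: Rt = R0 * (1 + alpha * T).
Rt = 100 * (1 + 0.00385 * -12.7)
Rt = 100 * (1 + -0.048895)
Rt = 100 * 0.951105
Rt = 95.111 ohm

95.111 ohm


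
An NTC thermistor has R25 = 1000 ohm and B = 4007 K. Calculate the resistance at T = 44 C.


NTC thermistor equation: Rt = R25 * exp(B * (1/T - 1/T25)).
T in Kelvin: 317.15 K, T25 = 298.15 K
1/T - 1/T25 = 1/317.15 - 1/298.15 = -0.00020093
B * (1/T - 1/T25) = 4007 * -0.00020093 = -0.8051
Rt = 1000 * exp(-0.8051) = 447.0 ohm

447.0 ohm


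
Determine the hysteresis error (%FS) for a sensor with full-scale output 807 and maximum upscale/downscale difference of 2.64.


Hysteresis = (max difference / full scale) * 100%.
H = (2.64 / 807) * 100
H = 0.327 %FS

0.327 %FS


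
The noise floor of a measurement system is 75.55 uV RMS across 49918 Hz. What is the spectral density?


Noise spectral density = Vrms / sqrt(BW).
NSD = 75.55 / sqrt(49918)
NSD = 75.55 / 223.4234
NSD = 0.3381 uV/sqrt(Hz)

0.3381 uV/sqrt(Hz)


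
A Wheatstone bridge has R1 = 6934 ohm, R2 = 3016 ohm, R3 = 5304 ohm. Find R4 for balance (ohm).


At balance: R1*R4 = R2*R3, so R4 = R2*R3/R1.
R4 = 3016 * 5304 / 6934
R4 = 15996864 / 6934
R4 = 2307.02 ohm

2307.02 ohm


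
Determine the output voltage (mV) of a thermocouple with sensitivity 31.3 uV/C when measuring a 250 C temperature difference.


The thermocouple output V = sensitivity * dT.
V = 31.3 uV/C * 250 C
V = 7825.0 uV
V = 7.825 mV

7.825 mV


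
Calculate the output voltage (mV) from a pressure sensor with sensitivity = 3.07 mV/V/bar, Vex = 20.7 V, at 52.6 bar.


Output = sensitivity * Vex * P.
Vout = 3.07 * 20.7 * 52.6
Vout = 63.549 * 52.6
Vout = 3342.68 mV

3342.68 mV


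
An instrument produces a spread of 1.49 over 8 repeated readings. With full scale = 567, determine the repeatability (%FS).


Repeatability = (spread / full scale) * 100%.
R = (1.49 / 567) * 100
R = 0.263 %FS

0.263 %FS


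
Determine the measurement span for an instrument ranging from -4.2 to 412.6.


Span = upper range - lower range.
Span = 412.6 - (-4.2)
Span = 416.8

416.8


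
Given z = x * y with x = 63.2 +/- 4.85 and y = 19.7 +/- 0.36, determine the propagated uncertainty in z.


For a product z = x*y, the relative uncertainty is:
uz/z = sqrt((ux/x)^2 + (uy/y)^2)
Relative uncertainties: ux/x = 4.85/63.2 = 0.076741
uy/y = 0.36/19.7 = 0.018274
z = 63.2 * 19.7 = 1245.0
uz = 1245.0 * sqrt(0.076741^2 + 0.018274^2) = 98.217

98.217


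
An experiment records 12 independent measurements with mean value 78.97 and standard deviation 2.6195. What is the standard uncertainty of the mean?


The standard uncertainty for Type A evaluation is u = s / sqrt(n).
u = 2.6195 / sqrt(12)
u = 2.6195 / 3.4641
u = 0.7562

0.7562


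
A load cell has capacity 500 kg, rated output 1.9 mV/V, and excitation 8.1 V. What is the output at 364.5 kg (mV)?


Vout = rated_output * Vex * (load / capacity).
Vout = 1.9 * 8.1 * (364.5 / 500)
Vout = 1.9 * 8.1 * 0.729
Vout = 11.219 mV

11.219 mV


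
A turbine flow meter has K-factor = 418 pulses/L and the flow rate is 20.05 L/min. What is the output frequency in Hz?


Frequency = K * Q / 60 (converting L/min to L/s).
f = 418 * 20.05 / 60
f = 8380.9 / 60
f = 139.68 Hz

139.68 Hz


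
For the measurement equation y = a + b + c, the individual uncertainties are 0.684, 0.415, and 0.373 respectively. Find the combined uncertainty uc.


For a sum of independent quantities, uc = sqrt(u1^2 + u2^2 + u3^2).
uc = sqrt(0.684^2 + 0.415^2 + 0.373^2)
uc = sqrt(0.467856 + 0.172225 + 0.139129)
uc = 0.8827

0.8827


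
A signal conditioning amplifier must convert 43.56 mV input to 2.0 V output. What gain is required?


Gain = Vout / Vin (converting to same units).
G = 2.0 V / 43.56 mV
G = 2000.0 mV / 43.56 mV
G = 45.91

45.91


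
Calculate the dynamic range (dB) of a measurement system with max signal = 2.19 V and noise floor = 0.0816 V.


Dynamic range = 20 * log10(Vmax / Vnoise).
DR = 20 * log10(2.19 / 0.0816)
DR = 20 * log10(26.84)
DR = 28.58 dB

28.58 dB


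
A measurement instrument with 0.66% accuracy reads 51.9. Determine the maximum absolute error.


Absolute error = (accuracy% / 100) * reading.
Error = (0.66 / 100) * 51.9
Error = 0.0066 * 51.9
Error = 0.3425

0.3425


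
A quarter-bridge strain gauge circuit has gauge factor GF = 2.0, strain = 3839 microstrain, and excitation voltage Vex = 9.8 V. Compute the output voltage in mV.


Quarter bridge output: Vout = (GF * epsilon * Vex) / 4.
Vout = (2.0 * 3839e-6 * 9.8) / 4
Vout = 0.0752444 / 4 V
Vout = 0.0188111 V = 18.8111 mV

18.8111 mV


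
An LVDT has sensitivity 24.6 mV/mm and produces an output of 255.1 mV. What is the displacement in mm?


Displacement = Vout / sensitivity.
d = 255.1 / 24.6
d = 10.37 mm

10.37 mm


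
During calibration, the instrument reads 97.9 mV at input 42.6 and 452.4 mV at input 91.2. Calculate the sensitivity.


Sensitivity = (y2 - y1) / (x2 - x1).
S = (452.4 - 97.9) / (91.2 - 42.6)
S = 354.5 / 48.6
S = 7.2942 mV/unit

7.2942 mV/unit


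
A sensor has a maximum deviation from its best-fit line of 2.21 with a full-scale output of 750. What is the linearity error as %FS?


Linearity error = (max deviation / full scale) * 100%.
Linearity = (2.21 / 750) * 100
Linearity = 0.295 %FS

0.295 %FS


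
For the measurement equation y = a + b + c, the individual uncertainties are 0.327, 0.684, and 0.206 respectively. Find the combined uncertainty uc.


For a sum of independent quantities, uc = sqrt(u1^2 + u2^2 + u3^2).
uc = sqrt(0.327^2 + 0.684^2 + 0.206^2)
uc = sqrt(0.106929 + 0.467856 + 0.042436)
uc = 0.7856

0.7856


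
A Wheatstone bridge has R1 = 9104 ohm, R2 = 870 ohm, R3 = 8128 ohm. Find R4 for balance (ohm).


At balance: R1*R4 = R2*R3, so R4 = R2*R3/R1.
R4 = 870 * 8128 / 9104
R4 = 7071360 / 9104
R4 = 776.73 ohm

776.73 ohm


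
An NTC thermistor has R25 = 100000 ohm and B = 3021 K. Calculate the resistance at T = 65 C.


NTC thermistor equation: Rt = R25 * exp(B * (1/T - 1/T25)).
T in Kelvin: 338.15 K, T25 = 298.15 K
1/T - 1/T25 = 1/338.15 - 1/298.15 = -0.00039675
B * (1/T - 1/T25) = 3021 * -0.00039675 = -1.1986
Rt = 100000 * exp(-1.1986) = 30162.3 ohm

30162.3 ohm


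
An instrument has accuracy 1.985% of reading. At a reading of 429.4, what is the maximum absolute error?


Absolute error = (accuracy% / 100) * reading.
Error = (1.985 / 100) * 429.4
Error = 0.01985 * 429.4
Error = 8.5236

8.5236


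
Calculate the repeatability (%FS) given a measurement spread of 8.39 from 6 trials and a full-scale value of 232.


Repeatability = (spread / full scale) * 100%.
R = (8.39 / 232) * 100
R = 3.616 %FS

3.616 %FS


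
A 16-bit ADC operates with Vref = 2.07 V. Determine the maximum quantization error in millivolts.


The maximum quantization error is +/- LSB/2.
LSB = Vref / 2^n = 2.07 / 65536 = 3.159e-05 V
Max error = LSB / 2 = 3.159e-05 / 2 = 1.579e-05 V
Max error = 0.0158 mV

0.0158 mV


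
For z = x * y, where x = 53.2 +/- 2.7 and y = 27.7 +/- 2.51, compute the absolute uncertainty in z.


For a product z = x*y, the relative uncertainty is:
uz/z = sqrt((ux/x)^2 + (uy/y)^2)
Relative uncertainties: ux/x = 2.7/53.2 = 0.050752
uy/y = 2.51/27.7 = 0.090614
z = 53.2 * 27.7 = 1473.6
uz = 1473.6 * sqrt(0.050752^2 + 0.090614^2) = 153.05

153.05


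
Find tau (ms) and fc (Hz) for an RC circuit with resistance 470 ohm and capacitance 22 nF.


Time constant: tau = R * C.
tau = 470 * 2.20e-08 = 1.034e-05 s
tau = 0.0103 ms
Cutoff frequency: fc = 1 / (2*pi*R*C).
fc = 1 / (2*pi*1.034e-05) = 15392.16 Hz

tau = 0.0103 ms, fc = 15392.16 Hz


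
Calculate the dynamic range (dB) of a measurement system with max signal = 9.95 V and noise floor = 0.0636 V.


Dynamic range = 20 * log10(Vmax / Vnoise).
DR = 20 * log10(9.95 / 0.0636)
DR = 20 * log10(156.45)
DR = 43.89 dB

43.89 dB


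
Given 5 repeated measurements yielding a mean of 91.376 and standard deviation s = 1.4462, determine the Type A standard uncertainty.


The standard uncertainty for Type A evaluation is u = s / sqrt(n).
u = 1.4462 / sqrt(5)
u = 1.4462 / 2.2361
u = 0.6468

0.6468


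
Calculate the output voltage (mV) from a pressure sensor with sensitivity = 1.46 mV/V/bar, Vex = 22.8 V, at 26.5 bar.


Output = sensitivity * Vex * P.
Vout = 1.46 * 22.8 * 26.5
Vout = 33.288 * 26.5
Vout = 882.13 mV

882.13 mV


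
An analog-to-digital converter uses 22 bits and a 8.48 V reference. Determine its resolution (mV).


The resolution (LSB) of an ADC is Vref / 2^n.
LSB = 8.48 / 2^22
LSB = 8.48 / 4194304
LSB = 2.02e-06 V = 0.00202179 mV

0.00202179 mV


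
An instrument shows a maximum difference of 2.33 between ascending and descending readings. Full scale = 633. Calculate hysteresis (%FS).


Hysteresis = (max difference / full scale) * 100%.
H = (2.33 / 633) * 100
H = 0.368 %FS

0.368 %FS


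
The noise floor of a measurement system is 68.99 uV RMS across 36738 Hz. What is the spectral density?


Noise spectral density = Vrms / sqrt(BW).
NSD = 68.99 / sqrt(36738)
NSD = 68.99 / 191.6716
NSD = 0.3599 uV/sqrt(Hz)

0.3599 uV/sqrt(Hz)


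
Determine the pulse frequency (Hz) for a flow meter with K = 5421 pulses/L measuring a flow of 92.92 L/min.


Frequency = K * Q / 60 (converting L/min to L/s).
f = 5421 * 92.92 / 60
f = 503719.32 / 60
f = 8395.32 Hz

8395.32 Hz


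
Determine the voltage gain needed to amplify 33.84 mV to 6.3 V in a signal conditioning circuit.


Gain = Vout / Vin (converting to same units).
G = 6.3 V / 33.84 mV
G = 6300.0 mV / 33.84 mV
G = 186.17

186.17


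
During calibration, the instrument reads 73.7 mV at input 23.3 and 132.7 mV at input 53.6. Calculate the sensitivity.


Sensitivity = (y2 - y1) / (x2 - x1).
S = (132.7 - 73.7) / (53.6 - 23.3)
S = 59.0 / 30.3
S = 1.9472 mV/unit

1.9472 mV/unit


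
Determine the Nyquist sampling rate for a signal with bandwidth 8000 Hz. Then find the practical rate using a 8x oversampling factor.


By Nyquist theorem, fs_min = 2 * fmax.
fs_min = 2 * 8000 = 16000 Hz
Practical rate = 8 * fs_min = 8 * 16000 = 128000 Hz

fs_min = 16000 Hz, fs_practical = 128000 Hz


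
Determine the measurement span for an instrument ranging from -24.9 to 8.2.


Span = upper range - lower range.
Span = 8.2 - (-24.9)
Span = 33.1

33.1


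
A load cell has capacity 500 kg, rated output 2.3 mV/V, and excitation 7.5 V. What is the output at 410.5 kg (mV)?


Vout = rated_output * Vex * (load / capacity).
Vout = 2.3 * 7.5 * (410.5 / 500)
Vout = 2.3 * 7.5 * 0.821
Vout = 14.162 mV

14.162 mV


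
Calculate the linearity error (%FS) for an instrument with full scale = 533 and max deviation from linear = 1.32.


Linearity error = (max deviation / full scale) * 100%.
Linearity = (1.32 / 533) * 100
Linearity = 0.248 %FS

0.248 %FS


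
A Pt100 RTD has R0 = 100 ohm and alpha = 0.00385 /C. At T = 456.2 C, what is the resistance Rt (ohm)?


The RTD equation: Rt = R0 * (1 + alpha * T).
Rt = 100 * (1 + 0.00385 * 456.2)
Rt = 100 * (1 + 1.75637)
Rt = 100 * 2.75637
Rt = 275.637 ohm

275.637 ohm


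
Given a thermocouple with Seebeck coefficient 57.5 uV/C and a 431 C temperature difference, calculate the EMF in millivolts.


The thermocouple output V = sensitivity * dT.
V = 57.5 uV/C * 431 C
V = 24782.5 uV
V = 24.782 mV

24.782 mV


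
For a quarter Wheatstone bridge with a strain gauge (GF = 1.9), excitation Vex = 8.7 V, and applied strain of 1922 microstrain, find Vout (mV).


Quarter bridge output: Vout = (GF * epsilon * Vex) / 4.
Vout = (1.9 * 1922e-6 * 8.7) / 4
Vout = 0.03177066 / 4 V
Vout = 0.00794266 V = 7.9427 mV

7.9427 mV


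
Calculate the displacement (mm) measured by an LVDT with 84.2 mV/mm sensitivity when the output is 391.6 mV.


Displacement = Vout / sensitivity.
d = 391.6 / 84.2
d = 4.651 mm

4.651 mm


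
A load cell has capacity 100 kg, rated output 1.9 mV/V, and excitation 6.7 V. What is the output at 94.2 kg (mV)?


Vout = rated_output * Vex * (load / capacity).
Vout = 1.9 * 6.7 * (94.2 / 100)
Vout = 1.9 * 6.7 * 0.942
Vout = 11.992 mV

11.992 mV


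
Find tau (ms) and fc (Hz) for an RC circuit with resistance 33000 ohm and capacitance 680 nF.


Time constant: tau = R * C.
tau = 33000 * 6.80e-07 = 0.02244 s
tau = 22.44 ms
Cutoff frequency: fc = 1 / (2*pi*R*C).
fc = 1 / (2*pi*0.02244) = 7.09 Hz

tau = 22.44 ms, fc = 7.09 Hz


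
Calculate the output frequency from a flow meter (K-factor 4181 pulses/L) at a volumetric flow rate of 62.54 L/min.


Frequency = K * Q / 60 (converting L/min to L/s).
f = 4181 * 62.54 / 60
f = 261479.74 / 60
f = 4358.0 Hz

4358.0 Hz


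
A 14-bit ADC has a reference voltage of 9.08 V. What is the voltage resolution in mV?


The resolution (LSB) of an ADC is Vref / 2^n.
LSB = 9.08 / 2^14
LSB = 9.08 / 16384
LSB = 0.0005542 V = 0.55419922 mV

0.55419922 mV


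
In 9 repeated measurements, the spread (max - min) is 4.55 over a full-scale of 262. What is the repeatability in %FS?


Repeatability = (spread / full scale) * 100%.
R = (4.55 / 262) * 100
R = 1.737 %FS

1.737 %FS


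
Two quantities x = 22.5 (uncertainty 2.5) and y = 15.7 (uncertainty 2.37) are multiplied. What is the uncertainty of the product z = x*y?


For a product z = x*y, the relative uncertainty is:
uz/z = sqrt((ux/x)^2 + (uy/y)^2)
Relative uncertainties: ux/x = 2.5/22.5 = 0.111111
uy/y = 2.37/15.7 = 0.150955
z = 22.5 * 15.7 = 353.2
uz = 353.2 * sqrt(0.111111^2 + 0.150955^2) = 66.213

66.213


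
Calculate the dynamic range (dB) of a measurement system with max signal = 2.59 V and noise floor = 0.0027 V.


Dynamic range = 20 * log10(Vmax / Vnoise).
DR = 20 * log10(2.59 / 0.0027)
DR = 20 * log10(959.26)
DR = 59.64 dB

59.64 dB


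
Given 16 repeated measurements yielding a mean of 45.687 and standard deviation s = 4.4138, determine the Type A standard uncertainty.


The standard uncertainty for Type A evaluation is u = s / sqrt(n).
u = 4.4138 / sqrt(16)
u = 4.4138 / 4.0
u = 1.1035

1.1035


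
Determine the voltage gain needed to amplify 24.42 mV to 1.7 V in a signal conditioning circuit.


Gain = Vout / Vin (converting to same units).
G = 1.7 V / 24.42 mV
G = 1700.0 mV / 24.42 mV
G = 69.62

69.62


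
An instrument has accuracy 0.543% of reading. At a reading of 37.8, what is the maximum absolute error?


Absolute error = (accuracy% / 100) * reading.
Error = (0.543 / 100) * 37.8
Error = 0.00543 * 37.8
Error = 0.2053

0.2053


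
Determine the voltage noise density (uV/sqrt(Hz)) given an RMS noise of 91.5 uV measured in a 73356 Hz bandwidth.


Noise spectral density = Vrms / sqrt(BW).
NSD = 91.5 / sqrt(73356)
NSD = 91.5 / 270.8431
NSD = 0.3378 uV/sqrt(Hz)

0.3378 uV/sqrt(Hz)


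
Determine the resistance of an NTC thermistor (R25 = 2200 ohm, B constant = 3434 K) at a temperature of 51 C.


NTC thermistor equation: Rt = R25 * exp(B * (1/T - 1/T25)).
T in Kelvin: 324.15 K, T25 = 298.15 K
1/T - 1/T25 = 1/324.15 - 1/298.15 = -0.00026902
B * (1/T - 1/T25) = 3434 * -0.00026902 = -0.9238
Rt = 2200 * exp(-0.9238) = 873.4 ohm

873.4 ohm


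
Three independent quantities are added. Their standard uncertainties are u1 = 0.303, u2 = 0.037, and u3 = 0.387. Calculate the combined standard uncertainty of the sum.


For a sum of independent quantities, uc = sqrt(u1^2 + u2^2 + u3^2).
uc = sqrt(0.303^2 + 0.037^2 + 0.387^2)
uc = sqrt(0.091809 + 0.001369 + 0.149769)
uc = 0.4929

0.4929


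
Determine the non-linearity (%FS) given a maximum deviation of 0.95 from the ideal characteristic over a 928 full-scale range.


Linearity error = (max deviation / full scale) * 100%.
Linearity = (0.95 / 928) * 100
Linearity = 0.102 %FS

0.102 %FS


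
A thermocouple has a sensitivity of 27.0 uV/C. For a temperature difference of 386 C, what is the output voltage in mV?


The thermocouple output V = sensitivity * dT.
V = 27.0 uV/C * 386 C
V = 10422.0 uV
V = 10.422 mV

10.422 mV


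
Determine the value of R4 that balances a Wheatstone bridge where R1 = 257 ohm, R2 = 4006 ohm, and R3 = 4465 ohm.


At balance: R1*R4 = R2*R3, so R4 = R2*R3/R1.
R4 = 4006 * 4465 / 257
R4 = 17886790 / 257
R4 = 69598.4 ohm

69598.4 ohm


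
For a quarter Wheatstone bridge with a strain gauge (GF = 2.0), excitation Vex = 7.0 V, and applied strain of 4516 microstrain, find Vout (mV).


Quarter bridge output: Vout = (GF * epsilon * Vex) / 4.
Vout = (2.0 * 4516e-6 * 7.0) / 4
Vout = 0.063224 / 4 V
Vout = 0.015806 V = 15.806 mV

15.806 mV


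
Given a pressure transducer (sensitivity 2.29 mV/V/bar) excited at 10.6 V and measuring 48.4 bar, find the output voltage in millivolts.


Output = sensitivity * Vex * P.
Vout = 2.29 * 10.6 * 48.4
Vout = 24.274 * 48.4
Vout = 1174.86 mV

1174.86 mV


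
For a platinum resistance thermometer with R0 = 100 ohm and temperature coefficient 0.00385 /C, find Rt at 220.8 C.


The RTD equation: Rt = R0 * (1 + alpha * T).
Rt = 100 * (1 + 0.00385 * 220.8)
Rt = 100 * (1 + 0.85008)
Rt = 100 * 1.85008
Rt = 185.008 ohm

185.008 ohm


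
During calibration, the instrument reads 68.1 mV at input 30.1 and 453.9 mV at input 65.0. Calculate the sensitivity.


Sensitivity = (y2 - y1) / (x2 - x1).
S = (453.9 - 68.1) / (65.0 - 30.1)
S = 385.8 / 34.9
S = 11.0544 mV/unit

11.0544 mV/unit


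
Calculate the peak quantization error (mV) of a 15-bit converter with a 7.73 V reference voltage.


The maximum quantization error is +/- LSB/2.
LSB = Vref / 2^n = 7.73 / 32768 = 0.0002359 V
Max error = LSB / 2 = 0.0002359 / 2 = 0.00011795 V
Max error = 0.118 mV

0.118 mV


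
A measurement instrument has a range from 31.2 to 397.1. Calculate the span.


Span = upper range - lower range.
Span = 397.1 - (31.2)
Span = 365.9

365.9


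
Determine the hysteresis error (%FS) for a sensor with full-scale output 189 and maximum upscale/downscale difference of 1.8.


Hysteresis = (max difference / full scale) * 100%.
H = (1.8 / 189) * 100
H = 0.952 %FS

0.952 %FS


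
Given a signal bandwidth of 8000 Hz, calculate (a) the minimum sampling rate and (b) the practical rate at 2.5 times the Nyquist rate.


By Nyquist theorem, fs_min = 2 * fmax.
fs_min = 2 * 8000 = 16000 Hz
Practical rate = 2.5 * fs_min = 2.5 * 16000 = 40000 Hz

fs_min = 16000 Hz, fs_practical = 40000 Hz


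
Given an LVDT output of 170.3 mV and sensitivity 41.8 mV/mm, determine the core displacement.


Displacement = Vout / sensitivity.
d = 170.3 / 41.8
d = 4.074 mm

4.074 mm


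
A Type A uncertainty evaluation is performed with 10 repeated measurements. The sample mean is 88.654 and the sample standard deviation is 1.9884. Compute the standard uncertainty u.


The standard uncertainty for Type A evaluation is u = s / sqrt(n).
u = 1.9884 / sqrt(10)
u = 1.9884 / 3.1623
u = 0.6288

0.6288


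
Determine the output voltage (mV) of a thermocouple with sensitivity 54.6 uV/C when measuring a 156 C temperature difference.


The thermocouple output V = sensitivity * dT.
V = 54.6 uV/C * 156 C
V = 8517.6 uV
V = 8.518 mV

8.518 mV


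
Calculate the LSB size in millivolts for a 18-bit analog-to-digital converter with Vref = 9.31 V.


The resolution (LSB) of an ADC is Vref / 2^n.
LSB = 9.31 / 2^18
LSB = 9.31 / 262144
LSB = 3.551e-05 V = 0.03551483 mV

0.03551483 mV


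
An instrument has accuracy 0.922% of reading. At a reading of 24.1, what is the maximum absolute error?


Absolute error = (accuracy% / 100) * reading.
Error = (0.922 / 100) * 24.1
Error = 0.00922 * 24.1
Error = 0.2222

0.2222


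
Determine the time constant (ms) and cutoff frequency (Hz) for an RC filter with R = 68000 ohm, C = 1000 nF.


Time constant: tau = R * C.
tau = 68000 * 1.00e-06 = 0.068 s
tau = 68.0 ms
Cutoff frequency: fc = 1 / (2*pi*R*C).
fc = 1 / (2*pi*0.068) = 2.34 Hz

tau = 68.0 ms, fc = 2.34 Hz


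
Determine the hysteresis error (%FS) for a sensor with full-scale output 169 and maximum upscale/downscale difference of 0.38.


Hysteresis = (max difference / full scale) * 100%.
H = (0.38 / 169) * 100
H = 0.225 %FS

0.225 %FS


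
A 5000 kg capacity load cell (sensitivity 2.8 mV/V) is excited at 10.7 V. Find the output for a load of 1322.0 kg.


Vout = rated_output * Vex * (load / capacity).
Vout = 2.8 * 10.7 * (1322.0 / 5000)
Vout = 2.8 * 10.7 * 0.2644
Vout = 7.921 mV

7.921 mV


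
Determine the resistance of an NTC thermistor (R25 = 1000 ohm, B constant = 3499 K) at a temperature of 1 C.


NTC thermistor equation: Rt = R25 * exp(B * (1/T - 1/T25)).
T in Kelvin: 274.15 K, T25 = 298.15 K
1/T - 1/T25 = 1/274.15 - 1/298.15 = 0.00029362
B * (1/T - 1/T25) = 3499 * 0.00029362 = 1.0274
Rt = 1000 * exp(1.0274) = 2793.7 ohm

2793.7 ohm


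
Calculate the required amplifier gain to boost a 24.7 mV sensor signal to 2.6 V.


Gain = Vout / Vin (converting to same units).
G = 2.6 V / 24.7 mV
G = 2600.0 mV / 24.7 mV
G = 105.26

105.26


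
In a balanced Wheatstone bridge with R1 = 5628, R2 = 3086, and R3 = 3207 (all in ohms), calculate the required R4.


At balance: R1*R4 = R2*R3, so R4 = R2*R3/R1.
R4 = 3086 * 3207 / 5628
R4 = 9896802 / 5628
R4 = 1758.49 ohm

1758.49 ohm


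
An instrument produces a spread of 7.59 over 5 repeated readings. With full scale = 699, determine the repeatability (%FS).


Repeatability = (spread / full scale) * 100%.
R = (7.59 / 699) * 100
R = 1.086 %FS

1.086 %FS


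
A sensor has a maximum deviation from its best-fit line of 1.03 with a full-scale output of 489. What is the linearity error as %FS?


Linearity error = (max deviation / full scale) * 100%.
Linearity = (1.03 / 489) * 100
Linearity = 0.211 %FS

0.211 %FS


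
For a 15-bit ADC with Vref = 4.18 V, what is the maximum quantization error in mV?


The maximum quantization error is +/- LSB/2.
LSB = Vref / 2^n = 4.18 / 32768 = 0.00012756 V
Max error = LSB / 2 = 0.00012756 / 2 = 6.378e-05 V
Max error = 0.0638 mV

0.0638 mV


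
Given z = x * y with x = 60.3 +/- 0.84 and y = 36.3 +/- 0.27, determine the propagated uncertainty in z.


For a product z = x*y, the relative uncertainty is:
uz/z = sqrt((ux/x)^2 + (uy/y)^2)
Relative uncertainties: ux/x = 0.84/60.3 = 0.01393
uy/y = 0.27/36.3 = 0.007438
z = 60.3 * 36.3 = 2188.9
uz = 2188.9 * sqrt(0.01393^2 + 0.007438^2) = 34.566

34.566


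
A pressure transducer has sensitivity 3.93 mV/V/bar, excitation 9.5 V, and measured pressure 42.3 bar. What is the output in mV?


Output = sensitivity * Vex * P.
Vout = 3.93 * 9.5 * 42.3
Vout = 37.335 * 42.3
Vout = 1579.27 mV

1579.27 mV


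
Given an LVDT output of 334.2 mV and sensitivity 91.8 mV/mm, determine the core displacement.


Displacement = Vout / sensitivity.
d = 334.2 / 91.8
d = 3.641 mm

3.641 mm


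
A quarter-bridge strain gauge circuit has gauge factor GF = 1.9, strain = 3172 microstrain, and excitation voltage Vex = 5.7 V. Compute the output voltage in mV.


Quarter bridge output: Vout = (GF * epsilon * Vex) / 4.
Vout = (1.9 * 3172e-6 * 5.7) / 4
Vout = 0.03435276 / 4 V
Vout = 0.00858819 V = 8.5882 mV

8.5882 mV


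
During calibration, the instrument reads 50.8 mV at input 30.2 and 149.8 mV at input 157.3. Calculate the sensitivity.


Sensitivity = (y2 - y1) / (x2 - x1).
S = (149.8 - 50.8) / (157.3 - 30.2)
S = 99.0 / 127.1
S = 0.7789 mV/unit

0.7789 mV/unit


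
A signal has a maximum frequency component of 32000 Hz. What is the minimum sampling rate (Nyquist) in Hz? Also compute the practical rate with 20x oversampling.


By Nyquist theorem, fs_min = 2 * fmax.
fs_min = 2 * 32000 = 64000 Hz
Practical rate = 20 * fs_min = 20 * 64000 = 1280000 Hz

fs_min = 64000 Hz, fs_practical = 1280000 Hz


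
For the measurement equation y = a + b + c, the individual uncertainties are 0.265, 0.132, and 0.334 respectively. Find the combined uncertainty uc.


For a sum of independent quantities, uc = sqrt(u1^2 + u2^2 + u3^2).
uc = sqrt(0.265^2 + 0.132^2 + 0.334^2)
uc = sqrt(0.070225 + 0.017424 + 0.111556)
uc = 0.4463

0.4463


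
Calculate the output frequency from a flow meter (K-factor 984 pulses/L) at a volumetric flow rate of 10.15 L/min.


Frequency = K * Q / 60 (converting L/min to L/s).
f = 984 * 10.15 / 60
f = 9987.6 / 60
f = 166.46 Hz

166.46 Hz


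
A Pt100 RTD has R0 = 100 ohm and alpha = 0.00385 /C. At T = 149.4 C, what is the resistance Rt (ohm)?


The RTD equation: Rt = R0 * (1 + alpha * T).
Rt = 100 * (1 + 0.00385 * 149.4)
Rt = 100 * (1 + 0.57519)
Rt = 100 * 1.57519
Rt = 157.519 ohm

157.519 ohm


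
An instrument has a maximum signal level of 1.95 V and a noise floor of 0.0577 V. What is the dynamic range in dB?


Dynamic range = 20 * log10(Vmax / Vnoise).
DR = 20 * log10(1.95 / 0.0577)
DR = 20 * log10(33.8)
DR = 30.58 dB

30.58 dB


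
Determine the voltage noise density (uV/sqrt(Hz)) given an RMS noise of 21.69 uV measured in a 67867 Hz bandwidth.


Noise spectral density = Vrms / sqrt(BW).
NSD = 21.69 / sqrt(67867)
NSD = 21.69 / 260.513
NSD = 0.0833 uV/sqrt(Hz)

0.0833 uV/sqrt(Hz)


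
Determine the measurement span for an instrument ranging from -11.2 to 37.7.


Span = upper range - lower range.
Span = 37.7 - (-11.2)
Span = 48.9

48.9


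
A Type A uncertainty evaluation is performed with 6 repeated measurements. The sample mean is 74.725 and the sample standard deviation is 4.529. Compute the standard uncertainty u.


The standard uncertainty for Type A evaluation is u = s / sqrt(n).
u = 4.529 / sqrt(6)
u = 4.529 / 2.4495
u = 1.849

1.849


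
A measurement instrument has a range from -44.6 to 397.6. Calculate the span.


Span = upper range - lower range.
Span = 397.6 - (-44.6)
Span = 442.2

442.2


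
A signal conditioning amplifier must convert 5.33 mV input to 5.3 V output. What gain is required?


Gain = Vout / Vin (converting to same units).
G = 5.3 V / 5.33 mV
G = 5300.0 mV / 5.33 mV
G = 994.37

994.37


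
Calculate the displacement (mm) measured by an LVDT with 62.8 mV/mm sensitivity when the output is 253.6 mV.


Displacement = Vout / sensitivity.
d = 253.6 / 62.8
d = 4.038 mm

4.038 mm


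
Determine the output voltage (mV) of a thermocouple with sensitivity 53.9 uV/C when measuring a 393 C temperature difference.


The thermocouple output V = sensitivity * dT.
V = 53.9 uV/C * 393 C
V = 21182.7 uV
V = 21.183 mV

21.183 mV


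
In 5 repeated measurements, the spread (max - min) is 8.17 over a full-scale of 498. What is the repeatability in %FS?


Repeatability = (spread / full scale) * 100%.
R = (8.17 / 498) * 100
R = 1.641 %FS

1.641 %FS


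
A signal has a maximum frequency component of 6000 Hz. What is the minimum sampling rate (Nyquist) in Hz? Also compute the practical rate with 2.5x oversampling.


By Nyquist theorem, fs_min = 2 * fmax.
fs_min = 2 * 6000 = 12000 Hz
Practical rate = 2.5 * fs_min = 2.5 * 12000 = 30000 Hz

fs_min = 12000 Hz, fs_practical = 30000 Hz


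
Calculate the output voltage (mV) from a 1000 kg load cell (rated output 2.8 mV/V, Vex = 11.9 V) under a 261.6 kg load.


Vout = rated_output * Vex * (load / capacity).
Vout = 2.8 * 11.9 * (261.6 / 1000)
Vout = 2.8 * 11.9 * 0.2616
Vout = 8.717 mV

8.717 mV


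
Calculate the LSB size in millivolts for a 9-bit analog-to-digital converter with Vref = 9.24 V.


The resolution (LSB) of an ADC is Vref / 2^n.
LSB = 9.24 / 2^9
LSB = 9.24 / 512
LSB = 0.01804688 V = 18.046875 mV

18.046875 mV


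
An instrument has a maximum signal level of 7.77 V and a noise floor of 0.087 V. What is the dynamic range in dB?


Dynamic range = 20 * log10(Vmax / Vnoise).
DR = 20 * log10(7.77 / 0.087)
DR = 20 * log10(89.31)
DR = 39.02 dB

39.02 dB


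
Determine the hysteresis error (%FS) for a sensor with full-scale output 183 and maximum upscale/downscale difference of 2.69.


Hysteresis = (max difference / full scale) * 100%.
H = (2.69 / 183) * 100
H = 1.47 %FS

1.47 %FS


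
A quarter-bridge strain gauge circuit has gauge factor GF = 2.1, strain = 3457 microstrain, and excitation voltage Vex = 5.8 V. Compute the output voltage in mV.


Quarter bridge output: Vout = (GF * epsilon * Vex) / 4.
Vout = (2.1 * 3457e-6 * 5.8) / 4
Vout = 0.04210626 / 4 V
Vout = 0.01052656 V = 10.5266 mV

10.5266 mV


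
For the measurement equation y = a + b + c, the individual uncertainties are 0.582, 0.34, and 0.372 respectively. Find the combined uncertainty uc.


For a sum of independent quantities, uc = sqrt(u1^2 + u2^2 + u3^2).
uc = sqrt(0.582^2 + 0.34^2 + 0.372^2)
uc = sqrt(0.338724 + 0.1156 + 0.138384)
uc = 0.7699

0.7699


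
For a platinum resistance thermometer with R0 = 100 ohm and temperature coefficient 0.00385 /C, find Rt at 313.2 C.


The RTD equation: Rt = R0 * (1 + alpha * T).
Rt = 100 * (1 + 0.00385 * 313.2)
Rt = 100 * (1 + 1.20582)
Rt = 100 * 2.20582
Rt = 220.582 ohm

220.582 ohm


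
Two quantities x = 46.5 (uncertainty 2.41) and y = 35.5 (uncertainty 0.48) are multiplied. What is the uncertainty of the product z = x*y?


For a product z = x*y, the relative uncertainty is:
uz/z = sqrt((ux/x)^2 + (uy/y)^2)
Relative uncertainties: ux/x = 2.41/46.5 = 0.051828
uy/y = 0.48/35.5 = 0.013521
z = 46.5 * 35.5 = 1650.8
uz = 1650.8 * sqrt(0.051828^2 + 0.013521^2) = 88.419

88.419


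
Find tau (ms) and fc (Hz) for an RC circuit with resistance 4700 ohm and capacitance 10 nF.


Time constant: tau = R * C.
tau = 4700 * 1.00e-08 = 4.7e-05 s
tau = 0.047 ms
Cutoff frequency: fc = 1 / (2*pi*R*C).
fc = 1 / (2*pi*4.7e-05) = 3386.28 Hz

tau = 0.047 ms, fc = 3386.28 Hz


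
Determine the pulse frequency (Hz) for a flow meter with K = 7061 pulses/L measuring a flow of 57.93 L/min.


Frequency = K * Q / 60 (converting L/min to L/s).
f = 7061 * 57.93 / 60
f = 409043.73 / 60
f = 6817.4 Hz

6817.4 Hz


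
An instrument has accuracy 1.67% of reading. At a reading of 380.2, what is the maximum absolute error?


Absolute error = (accuracy% / 100) * reading.
Error = (1.67 / 100) * 380.2
Error = 0.0167 * 380.2
Error = 6.3493

6.3493


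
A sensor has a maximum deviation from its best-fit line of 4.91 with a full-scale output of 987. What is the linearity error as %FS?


Linearity error = (max deviation / full scale) * 100%.
Linearity = (4.91 / 987) * 100
Linearity = 0.497 %FS

0.497 %FS


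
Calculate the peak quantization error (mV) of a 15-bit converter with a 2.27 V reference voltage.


The maximum quantization error is +/- LSB/2.
LSB = Vref / 2^n = 2.27 / 32768 = 6.927e-05 V
Max error = LSB / 2 = 6.927e-05 / 2 = 3.464e-05 V
Max error = 0.0346 mV

0.0346 mV


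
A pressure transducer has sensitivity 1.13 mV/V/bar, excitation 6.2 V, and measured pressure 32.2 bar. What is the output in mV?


Output = sensitivity * Vex * P.
Vout = 1.13 * 6.2 * 32.2
Vout = 7.006 * 32.2
Vout = 225.59 mV

225.59 mV


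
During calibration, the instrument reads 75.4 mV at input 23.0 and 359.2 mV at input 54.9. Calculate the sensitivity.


Sensitivity = (y2 - y1) / (x2 - x1).
S = (359.2 - 75.4) / (54.9 - 23.0)
S = 283.8 / 31.9
S = 8.8966 mV/unit

8.8966 mV/unit


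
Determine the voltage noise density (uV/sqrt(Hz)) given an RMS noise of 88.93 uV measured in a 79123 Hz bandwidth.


Noise spectral density = Vrms / sqrt(BW).
NSD = 88.93 / sqrt(79123)
NSD = 88.93 / 281.2881
NSD = 0.3162 uV/sqrt(Hz)

0.3162 uV/sqrt(Hz)


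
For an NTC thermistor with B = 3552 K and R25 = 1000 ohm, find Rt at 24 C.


NTC thermistor equation: Rt = R25 * exp(B * (1/T - 1/T25)).
T in Kelvin: 297.15 K, T25 = 298.15 K
1/T - 1/T25 = 1/297.15 - 1/298.15 = 1.129e-05
B * (1/T - 1/T25) = 3552 * 1.129e-05 = 0.0401
Rt = 1000 * exp(0.0401) = 1040.9 ohm

1040.9 ohm


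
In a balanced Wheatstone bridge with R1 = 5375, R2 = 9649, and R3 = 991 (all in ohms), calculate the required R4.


At balance: R1*R4 = R2*R3, so R4 = R2*R3/R1.
R4 = 9649 * 991 / 5375
R4 = 9562159 / 5375
R4 = 1779.01 ohm

1779.01 ohm


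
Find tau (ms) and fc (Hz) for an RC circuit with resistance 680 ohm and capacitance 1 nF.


Time constant: tau = R * C.
tau = 680 * 1.00e-09 = 6.8e-07 s
tau = 0.0007 ms
Cutoff frequency: fc = 1 / (2*pi*R*C).
fc = 1 / (2*pi*6.8e-07) = 234051.39 Hz

tau = 0.0007 ms, fc = 234051.39 Hz
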